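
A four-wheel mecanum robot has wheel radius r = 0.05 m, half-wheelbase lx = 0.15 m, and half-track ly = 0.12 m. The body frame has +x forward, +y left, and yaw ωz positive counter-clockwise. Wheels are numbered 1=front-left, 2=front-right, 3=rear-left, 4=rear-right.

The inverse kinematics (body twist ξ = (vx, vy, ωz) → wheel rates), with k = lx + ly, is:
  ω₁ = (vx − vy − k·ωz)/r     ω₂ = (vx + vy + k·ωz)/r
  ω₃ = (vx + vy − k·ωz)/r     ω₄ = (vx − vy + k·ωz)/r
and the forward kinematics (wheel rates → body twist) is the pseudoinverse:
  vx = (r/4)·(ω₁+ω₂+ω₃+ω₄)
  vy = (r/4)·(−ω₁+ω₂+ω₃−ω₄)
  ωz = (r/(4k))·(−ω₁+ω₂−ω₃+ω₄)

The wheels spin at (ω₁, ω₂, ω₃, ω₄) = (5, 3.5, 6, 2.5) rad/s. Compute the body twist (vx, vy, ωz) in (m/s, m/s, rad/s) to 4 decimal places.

k = lx + ly = 0.15 + 0.12 = 0.2700
ω₁+ω₂+ω₃+ω₄ = 17.0000  →  vx = (0.05/4)·17.0000 = 0.2125
−ω₁+ω₂+ω₃−ω₄ = 2.0000  →  vy = (0.05/4)·2.0000 = 0.0250
−ω₁+ω₂−ω₃+ω₄ = -5.0000  →  ωz = (0.05/1.0800)·-5.0000 = -0.2315

(0.2125, 0.0250, -0.2315)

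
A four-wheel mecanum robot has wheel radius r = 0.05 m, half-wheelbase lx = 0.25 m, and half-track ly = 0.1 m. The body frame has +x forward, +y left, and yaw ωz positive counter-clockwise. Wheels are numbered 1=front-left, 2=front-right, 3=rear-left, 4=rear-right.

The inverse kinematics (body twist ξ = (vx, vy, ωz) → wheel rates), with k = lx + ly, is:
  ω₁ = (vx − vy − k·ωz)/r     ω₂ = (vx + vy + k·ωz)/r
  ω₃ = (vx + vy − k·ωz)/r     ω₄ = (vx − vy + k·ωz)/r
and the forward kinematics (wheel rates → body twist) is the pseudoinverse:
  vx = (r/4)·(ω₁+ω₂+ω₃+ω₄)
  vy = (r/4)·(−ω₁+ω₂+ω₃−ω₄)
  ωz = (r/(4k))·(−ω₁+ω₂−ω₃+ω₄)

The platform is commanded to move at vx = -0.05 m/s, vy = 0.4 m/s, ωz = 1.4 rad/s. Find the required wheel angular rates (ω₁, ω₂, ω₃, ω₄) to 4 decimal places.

(-18.8000, 16.8000, -2.8000, 0.8000)

k = lx + ly = 0.25 + 0.1 = 0.3500;  k·ωz = 0.3500·1.4 = 0.4900
ω₁ (FL) = (vx − vy − k·ωz)/r = -0.9400/0.05 = -18.8000
ω₂ (FR) = (vx + vy + k·ωz)/r = 0.8400/0.05 = 16.8000
ω₃ (RL) = (vx + vy − k·ωz)/r = -0.1400/0.05 = -2.8000
ω₄ (RR) = (vx − vy + k·ωz)/r = 0.0400/0.05 = 0.8000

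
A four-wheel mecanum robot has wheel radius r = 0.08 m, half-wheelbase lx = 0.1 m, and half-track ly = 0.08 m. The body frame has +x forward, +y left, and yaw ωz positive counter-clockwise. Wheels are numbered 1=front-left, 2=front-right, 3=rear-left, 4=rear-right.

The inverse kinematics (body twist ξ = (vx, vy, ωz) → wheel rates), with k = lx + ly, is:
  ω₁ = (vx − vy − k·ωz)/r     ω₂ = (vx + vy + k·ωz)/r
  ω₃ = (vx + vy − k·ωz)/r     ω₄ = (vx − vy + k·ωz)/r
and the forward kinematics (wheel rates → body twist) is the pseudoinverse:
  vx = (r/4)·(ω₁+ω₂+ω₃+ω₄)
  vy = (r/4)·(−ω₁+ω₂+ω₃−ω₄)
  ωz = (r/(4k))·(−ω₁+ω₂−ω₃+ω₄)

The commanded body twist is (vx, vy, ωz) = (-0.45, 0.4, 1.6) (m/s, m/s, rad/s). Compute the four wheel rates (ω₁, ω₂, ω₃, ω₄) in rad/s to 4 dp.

(-14.2250, 2.9750, -4.2250, -7.0250)

k = lx + ly = 0.1 + 0.08 = 0.1800;  k·ωz = 0.1800·1.6 = 0.2880
ω₁ (FL) = (vx − vy − k·ωz)/r = -1.1380/0.08 = -14.2250
ω₂ (FR) = (vx + vy + k·ωz)/r = 0.2380/0.08 = 2.9750
ω₃ (RL) = (vx + vy − k·ωz)/r = -0.3380/0.08 = -4.2250
ω₄ (RR) = (vx − vy + k·ωz)/r = -0.5620/0.08 = -7.0250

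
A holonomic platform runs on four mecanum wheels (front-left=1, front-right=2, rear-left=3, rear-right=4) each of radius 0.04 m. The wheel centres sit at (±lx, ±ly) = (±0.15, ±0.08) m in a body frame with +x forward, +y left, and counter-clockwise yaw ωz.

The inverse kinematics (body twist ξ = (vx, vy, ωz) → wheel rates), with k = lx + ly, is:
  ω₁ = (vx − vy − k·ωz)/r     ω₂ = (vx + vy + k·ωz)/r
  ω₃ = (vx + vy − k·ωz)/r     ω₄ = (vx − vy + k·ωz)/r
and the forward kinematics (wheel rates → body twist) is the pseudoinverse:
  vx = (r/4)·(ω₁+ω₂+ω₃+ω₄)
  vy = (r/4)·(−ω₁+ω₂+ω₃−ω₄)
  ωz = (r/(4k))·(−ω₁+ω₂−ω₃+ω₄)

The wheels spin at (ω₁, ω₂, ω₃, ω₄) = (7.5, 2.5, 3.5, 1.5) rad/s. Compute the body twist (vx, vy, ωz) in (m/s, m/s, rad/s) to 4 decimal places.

k = lx + ly = 0.15 + 0.08 = 0.2300
ω₁+ω₂+ω₃+ω₄ = 15.0000  →  vx = (0.04/4)·15.0000 = 0.1500
−ω₁+ω₂+ω₃−ω₄ = -3.0000  →  vy = (0.04/4)·-3.0000 = -0.0300
−ω₁+ω₂−ω₃+ω₄ = -7.0000  →  ωz = (0.04/0.9200)·-7.0000 = -0.3043

(0.1500, -0.0300, -0.3043)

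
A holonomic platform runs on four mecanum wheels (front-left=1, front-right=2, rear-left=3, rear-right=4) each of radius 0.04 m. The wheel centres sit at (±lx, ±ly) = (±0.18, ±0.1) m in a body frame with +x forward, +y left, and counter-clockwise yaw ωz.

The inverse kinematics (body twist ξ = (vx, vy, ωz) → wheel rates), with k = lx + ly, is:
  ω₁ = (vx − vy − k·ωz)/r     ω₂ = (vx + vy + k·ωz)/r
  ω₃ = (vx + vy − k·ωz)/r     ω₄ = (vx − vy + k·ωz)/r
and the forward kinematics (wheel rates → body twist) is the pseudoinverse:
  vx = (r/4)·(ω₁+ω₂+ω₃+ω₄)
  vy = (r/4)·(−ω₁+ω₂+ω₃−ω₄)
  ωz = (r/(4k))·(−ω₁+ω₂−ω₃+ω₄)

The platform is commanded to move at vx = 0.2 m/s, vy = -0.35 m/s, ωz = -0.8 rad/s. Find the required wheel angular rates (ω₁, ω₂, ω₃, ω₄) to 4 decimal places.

(19.3500, -9.3500, 1.8500, 8.1500)

k = lx + ly = 0.18 + 0.1 = 0.2800;  k·ωz = 0.2800·-0.8 = -0.2240
ω₁ (FL) = (vx − vy − k·ωz)/r = 0.7740/0.04 = 19.3500
ω₂ (FR) = (vx + vy + k·ωz)/r = -0.3740/0.04 = -9.3500
ω₃ (RL) = (vx + vy − k·ωz)/r = 0.0740/0.04 = 1.8500
ω₄ (RR) = (vx − vy + k·ωz)/r = 0.3260/0.04 = 8.1500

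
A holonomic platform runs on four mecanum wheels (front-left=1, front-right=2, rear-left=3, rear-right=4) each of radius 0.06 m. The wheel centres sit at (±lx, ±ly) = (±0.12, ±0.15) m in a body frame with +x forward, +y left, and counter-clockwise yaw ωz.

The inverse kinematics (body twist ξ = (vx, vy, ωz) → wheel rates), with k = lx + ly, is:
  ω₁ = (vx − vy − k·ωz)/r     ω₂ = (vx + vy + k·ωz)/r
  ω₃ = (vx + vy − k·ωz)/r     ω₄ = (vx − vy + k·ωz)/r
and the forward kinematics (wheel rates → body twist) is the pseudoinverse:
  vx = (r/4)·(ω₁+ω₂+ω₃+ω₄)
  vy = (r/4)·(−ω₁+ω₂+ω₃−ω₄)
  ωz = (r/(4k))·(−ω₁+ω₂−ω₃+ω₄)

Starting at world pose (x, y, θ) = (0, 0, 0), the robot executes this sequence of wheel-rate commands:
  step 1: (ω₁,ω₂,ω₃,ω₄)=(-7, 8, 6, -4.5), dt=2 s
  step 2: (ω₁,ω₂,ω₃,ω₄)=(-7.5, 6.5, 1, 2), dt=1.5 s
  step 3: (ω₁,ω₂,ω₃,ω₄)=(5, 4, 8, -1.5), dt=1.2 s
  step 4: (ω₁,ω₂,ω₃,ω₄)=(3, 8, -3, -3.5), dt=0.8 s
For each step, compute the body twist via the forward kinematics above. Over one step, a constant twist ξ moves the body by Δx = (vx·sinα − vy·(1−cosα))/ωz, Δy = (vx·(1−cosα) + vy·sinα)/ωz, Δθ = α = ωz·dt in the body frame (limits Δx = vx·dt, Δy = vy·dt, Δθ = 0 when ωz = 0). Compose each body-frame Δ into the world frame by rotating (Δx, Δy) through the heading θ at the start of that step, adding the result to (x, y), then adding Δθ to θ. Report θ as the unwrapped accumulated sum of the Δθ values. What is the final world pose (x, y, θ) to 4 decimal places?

step 1: ξ=(vx,vy,ωz)=(0.0375, 0.3825, 0.2500), dt=2.0 → body Δ=(-0.1154, 0.7519, 0.5000) → world pose (-0.1154, 0.7519, 0.5000)
step 2: ξ=(vx,vy,ωz)=(0.0300, 0.1950, 0.8333), dt=1.5 → body Δ=(-0.1261, 0.2467, 1.2500) → world pose (-0.3443, 0.9080, 1.7500)
step 3: ξ=(vx,vy,ωz)=(0.2325, 0.1275, -0.5833), dt=1.2 → body Δ=(0.3082, 0.0471, -0.7000) → world pose (-0.4455, 1.2028, 1.0500)
step 4: ξ=(vx,vy,ωz)=(0.0675, 0.0825, 0.2500), dt=0.8 → body Δ=(0.0471, 0.0709, 0.2000) → world pose (-0.4837, 1.2789, 1.2500)

(-0.4837, 1.2789, 1.2500)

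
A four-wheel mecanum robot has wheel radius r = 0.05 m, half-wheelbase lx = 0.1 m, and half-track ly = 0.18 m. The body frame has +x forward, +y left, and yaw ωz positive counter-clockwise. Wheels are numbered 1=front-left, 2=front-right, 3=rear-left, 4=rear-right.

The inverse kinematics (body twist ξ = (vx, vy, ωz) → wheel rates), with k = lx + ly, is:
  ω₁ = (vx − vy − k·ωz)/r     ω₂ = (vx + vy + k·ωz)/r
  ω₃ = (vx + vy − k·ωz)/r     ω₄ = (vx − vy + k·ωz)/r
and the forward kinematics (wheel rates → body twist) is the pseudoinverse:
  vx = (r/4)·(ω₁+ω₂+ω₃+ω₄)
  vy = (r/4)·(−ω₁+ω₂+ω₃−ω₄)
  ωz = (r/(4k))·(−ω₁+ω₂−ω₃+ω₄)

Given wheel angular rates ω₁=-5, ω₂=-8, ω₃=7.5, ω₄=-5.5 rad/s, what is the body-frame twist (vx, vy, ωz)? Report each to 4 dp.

k = lx + ly = 0.1 + 0.18 = 0.2800
ω₁+ω₂+ω₃+ω₄ = -11.0000  →  vx = (0.05/4)·-11.0000 = -0.1375
−ω₁+ω₂+ω₃−ω₄ = 10.0000  →  vy = (0.05/4)·10.0000 = 0.1250
−ω₁+ω₂−ω₃+ω₄ = -16.0000  →  ωz = (0.05/1.1200)·-16.0000 = -0.7143

(-0.1375, 0.1250, -0.7143)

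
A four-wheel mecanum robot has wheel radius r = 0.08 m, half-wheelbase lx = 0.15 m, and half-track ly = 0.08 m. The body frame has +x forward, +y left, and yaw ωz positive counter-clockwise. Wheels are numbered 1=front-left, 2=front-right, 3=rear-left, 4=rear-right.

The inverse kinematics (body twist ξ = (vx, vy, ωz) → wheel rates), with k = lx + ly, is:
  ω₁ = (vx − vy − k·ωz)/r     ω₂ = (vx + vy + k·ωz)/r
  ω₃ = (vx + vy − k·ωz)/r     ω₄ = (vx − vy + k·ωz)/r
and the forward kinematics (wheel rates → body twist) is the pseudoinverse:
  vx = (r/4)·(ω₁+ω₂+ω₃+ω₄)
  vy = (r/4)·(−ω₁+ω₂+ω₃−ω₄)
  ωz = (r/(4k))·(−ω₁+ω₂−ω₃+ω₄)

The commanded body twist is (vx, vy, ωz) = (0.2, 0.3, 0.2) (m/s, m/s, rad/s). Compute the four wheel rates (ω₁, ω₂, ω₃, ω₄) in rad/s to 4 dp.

(-1.8250, 6.8250, 5.6750, -0.6750)

k = lx + ly = 0.15 + 0.08 = 0.2300;  k·ωz = 0.2300·0.2 = 0.0460
ω₁ (FL) = (vx − vy − k·ωz)/r = -0.1460/0.08 = -1.8250
ω₂ (FR) = (vx + vy + k·ωz)/r = 0.5460/0.08 = 6.8250
ω₃ (RL) = (vx + vy − k·ωz)/r = 0.4540/0.08 = 5.6750
ω₄ (RR) = (vx − vy + k·ωz)/r = -0.0540/0.08 = -0.6750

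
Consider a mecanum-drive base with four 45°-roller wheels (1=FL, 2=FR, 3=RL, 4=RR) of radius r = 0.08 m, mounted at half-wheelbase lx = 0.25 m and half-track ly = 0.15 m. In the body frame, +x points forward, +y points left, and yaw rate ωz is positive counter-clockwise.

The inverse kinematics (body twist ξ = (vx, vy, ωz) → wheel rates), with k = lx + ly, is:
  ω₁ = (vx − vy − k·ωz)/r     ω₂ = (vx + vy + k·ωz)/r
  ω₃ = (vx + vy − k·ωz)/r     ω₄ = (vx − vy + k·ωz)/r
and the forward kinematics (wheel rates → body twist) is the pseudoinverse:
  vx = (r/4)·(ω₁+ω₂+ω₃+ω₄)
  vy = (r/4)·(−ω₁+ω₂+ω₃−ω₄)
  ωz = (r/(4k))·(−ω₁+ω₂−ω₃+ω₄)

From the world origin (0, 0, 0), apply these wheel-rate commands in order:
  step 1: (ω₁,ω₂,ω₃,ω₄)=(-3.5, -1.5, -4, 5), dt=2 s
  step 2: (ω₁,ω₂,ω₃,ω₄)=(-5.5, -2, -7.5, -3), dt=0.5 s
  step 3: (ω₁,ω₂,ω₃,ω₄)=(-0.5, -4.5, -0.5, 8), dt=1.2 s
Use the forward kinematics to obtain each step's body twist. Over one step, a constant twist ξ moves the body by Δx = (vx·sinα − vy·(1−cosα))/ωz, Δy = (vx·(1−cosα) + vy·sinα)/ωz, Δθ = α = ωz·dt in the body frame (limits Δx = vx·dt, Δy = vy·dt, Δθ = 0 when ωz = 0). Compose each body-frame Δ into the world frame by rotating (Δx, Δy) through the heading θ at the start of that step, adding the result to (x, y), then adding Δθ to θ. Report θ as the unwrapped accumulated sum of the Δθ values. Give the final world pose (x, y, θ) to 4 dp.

step 1: ξ=(vx,vy,ωz)=(-0.0800, -0.1400, 0.5500), dt=2.0 → body Δ=(0.0095, -0.3063, 1.1000) → world pose (0.0095, -0.3063, 1.1000)
step 2: ξ=(vx,vy,ωz)=(-0.3600, -0.0200, 0.4000), dt=0.5 → body Δ=(-0.1778, -0.0279, 0.2000) → world pose (-0.0464, -0.4774, 1.3000)
step 3: ξ=(vx,vy,ωz)=(0.0500, -0.2500, 0.2250), dt=1.2 → body Δ=(0.0995, -0.2883, 0.2700) → world pose (0.2581, -0.4587, 1.5700)

(0.2581, -0.4587, 1.5700)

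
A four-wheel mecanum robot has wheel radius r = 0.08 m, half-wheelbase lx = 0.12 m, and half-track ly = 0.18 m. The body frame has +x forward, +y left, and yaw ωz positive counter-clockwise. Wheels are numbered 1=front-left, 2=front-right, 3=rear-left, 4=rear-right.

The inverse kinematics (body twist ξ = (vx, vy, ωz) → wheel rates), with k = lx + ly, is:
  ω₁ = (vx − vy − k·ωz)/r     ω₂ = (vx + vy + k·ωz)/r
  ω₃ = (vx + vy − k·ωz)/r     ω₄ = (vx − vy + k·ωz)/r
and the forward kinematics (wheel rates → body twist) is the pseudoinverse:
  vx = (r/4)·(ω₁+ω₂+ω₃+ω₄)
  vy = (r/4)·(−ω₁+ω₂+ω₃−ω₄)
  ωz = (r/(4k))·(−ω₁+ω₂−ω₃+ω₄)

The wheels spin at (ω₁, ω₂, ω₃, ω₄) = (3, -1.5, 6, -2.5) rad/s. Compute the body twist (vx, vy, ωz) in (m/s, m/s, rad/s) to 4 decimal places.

(0.1000, 0.0800, -0.8667)

k = lx + ly = 0.12 + 0.18 = 0.3000
ω₁+ω₂+ω₃+ω₄ = 5.0000  →  vx = (0.08/4)·5.0000 = 0.1000
−ω₁+ω₂+ω₃−ω₄ = 4.0000  →  vy = (0.08/4)·4.0000 = 0.0800
−ω₁+ω₂−ω₃+ω₄ = -13.0000  →  ωz = (0.08/1.2000)·-13.0000 = -0.8667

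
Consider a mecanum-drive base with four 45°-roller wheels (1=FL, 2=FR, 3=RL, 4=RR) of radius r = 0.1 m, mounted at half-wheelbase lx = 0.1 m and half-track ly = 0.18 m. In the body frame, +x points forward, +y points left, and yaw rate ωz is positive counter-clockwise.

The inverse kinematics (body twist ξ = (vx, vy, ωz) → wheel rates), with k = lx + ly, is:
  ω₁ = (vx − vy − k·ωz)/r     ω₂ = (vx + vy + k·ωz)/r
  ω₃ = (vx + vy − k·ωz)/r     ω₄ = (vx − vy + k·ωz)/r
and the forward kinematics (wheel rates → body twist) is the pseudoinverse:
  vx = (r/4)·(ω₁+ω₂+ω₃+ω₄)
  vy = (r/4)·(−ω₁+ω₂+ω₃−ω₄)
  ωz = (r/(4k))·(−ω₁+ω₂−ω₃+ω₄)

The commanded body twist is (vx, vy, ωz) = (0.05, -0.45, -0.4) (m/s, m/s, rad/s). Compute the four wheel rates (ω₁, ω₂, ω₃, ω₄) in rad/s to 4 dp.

k = lx + ly = 0.1 + 0.18 = 0.2800;  k·ωz = 0.2800·-0.4 = -0.1120
ω₁ (FL) = (vx − vy − k·ωz)/r = 0.6120/0.1 = 6.1200
ω₂ (FR) = (vx + vy + k·ωz)/r = -0.5120/0.1 = -5.1200
ω₃ (RL) = (vx + vy − k·ωz)/r = -0.2880/0.1 = -2.8800
ω₄ (RR) = (vx − vy + k·ωz)/r = 0.3880/0.1 = 3.8800

(6.1200, -5.1200, -2.8800, 3.8800)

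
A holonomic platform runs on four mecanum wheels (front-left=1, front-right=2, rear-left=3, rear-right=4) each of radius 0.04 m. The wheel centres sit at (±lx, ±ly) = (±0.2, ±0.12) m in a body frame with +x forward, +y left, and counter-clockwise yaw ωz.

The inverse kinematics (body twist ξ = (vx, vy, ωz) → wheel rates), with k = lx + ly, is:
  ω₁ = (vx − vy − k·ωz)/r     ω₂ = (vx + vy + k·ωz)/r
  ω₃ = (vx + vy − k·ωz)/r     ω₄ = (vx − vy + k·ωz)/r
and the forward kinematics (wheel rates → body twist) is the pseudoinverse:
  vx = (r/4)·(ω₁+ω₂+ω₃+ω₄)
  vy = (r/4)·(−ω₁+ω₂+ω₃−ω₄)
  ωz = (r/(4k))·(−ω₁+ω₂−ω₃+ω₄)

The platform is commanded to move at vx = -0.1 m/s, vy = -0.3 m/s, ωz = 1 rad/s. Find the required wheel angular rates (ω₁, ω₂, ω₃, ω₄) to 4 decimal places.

(-3.0000, -2.0000, -18.0000, 13.0000)

k = lx + ly = 0.2 + 0.12 = 0.3200;  k·ωz = 0.3200·1 = 0.3200
ω₁ (FL) = (vx − vy − k·ωz)/r = -0.1200/0.04 = -3.0000
ω₂ (FR) = (vx + vy + k·ωz)/r = -0.0800/0.04 = -2.0000
ω₃ (RL) = (vx + vy − k·ωz)/r = -0.7200/0.04 = -18.0000
ω₄ (RR) = (vx − vy + k·ωz)/r = 0.5200/0.04 = 13.0000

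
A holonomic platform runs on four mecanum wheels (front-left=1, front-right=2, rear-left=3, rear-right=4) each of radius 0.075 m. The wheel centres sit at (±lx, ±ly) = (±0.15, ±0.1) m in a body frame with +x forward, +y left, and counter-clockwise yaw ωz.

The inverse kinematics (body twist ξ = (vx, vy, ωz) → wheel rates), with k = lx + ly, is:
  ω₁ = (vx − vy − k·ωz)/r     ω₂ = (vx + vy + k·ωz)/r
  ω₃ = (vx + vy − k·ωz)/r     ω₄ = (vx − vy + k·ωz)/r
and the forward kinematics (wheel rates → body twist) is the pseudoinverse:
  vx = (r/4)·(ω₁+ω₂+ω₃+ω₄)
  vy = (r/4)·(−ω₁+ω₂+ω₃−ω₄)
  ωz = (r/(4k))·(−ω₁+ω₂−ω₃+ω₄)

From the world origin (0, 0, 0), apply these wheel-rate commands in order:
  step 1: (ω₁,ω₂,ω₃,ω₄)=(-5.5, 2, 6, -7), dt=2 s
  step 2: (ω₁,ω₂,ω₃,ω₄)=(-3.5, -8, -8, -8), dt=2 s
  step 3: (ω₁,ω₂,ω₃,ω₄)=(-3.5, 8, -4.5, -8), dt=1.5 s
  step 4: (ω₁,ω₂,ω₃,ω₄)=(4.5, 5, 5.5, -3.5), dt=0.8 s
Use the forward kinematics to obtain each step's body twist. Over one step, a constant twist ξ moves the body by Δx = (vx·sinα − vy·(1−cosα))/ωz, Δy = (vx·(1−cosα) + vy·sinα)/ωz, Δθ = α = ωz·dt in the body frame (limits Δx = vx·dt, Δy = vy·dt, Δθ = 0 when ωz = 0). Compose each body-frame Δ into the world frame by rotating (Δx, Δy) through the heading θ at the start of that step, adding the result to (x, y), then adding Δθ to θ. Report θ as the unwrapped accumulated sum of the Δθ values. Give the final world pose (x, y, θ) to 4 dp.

(0.0594, 1.9684, -1.1100)

step 1: ξ=(vx,vy,ωz)=(-0.0844, 0.3844, -0.4125), dt=2.0 → body Δ=(0.1493, 0.7502, -0.8250) → world pose (0.1493, 0.7502, -0.8250)
step 2: ξ=(vx,vy,ωz)=(-0.5156, -0.0844, -0.3375), dt=2.0 → body Δ=(-1.0095, 0.1788, -0.6750) → world pose (-0.4044, 1.6131, -1.5000)
step 3: ξ=(vx,vy,ωz)=(-0.1500, 0.2812, 0.6000), dt=1.5 → body Δ=(-0.3732, 0.2726, 0.9000) → world pose (-0.1589, 2.0046, -0.6000)
step 4: ξ=(vx,vy,ωz)=(0.2156, 0.1781, -0.6375), dt=0.8 → body Δ=(0.2007, 0.0934, -0.5100) → world pose (0.0594, 1.9684, -1.1100)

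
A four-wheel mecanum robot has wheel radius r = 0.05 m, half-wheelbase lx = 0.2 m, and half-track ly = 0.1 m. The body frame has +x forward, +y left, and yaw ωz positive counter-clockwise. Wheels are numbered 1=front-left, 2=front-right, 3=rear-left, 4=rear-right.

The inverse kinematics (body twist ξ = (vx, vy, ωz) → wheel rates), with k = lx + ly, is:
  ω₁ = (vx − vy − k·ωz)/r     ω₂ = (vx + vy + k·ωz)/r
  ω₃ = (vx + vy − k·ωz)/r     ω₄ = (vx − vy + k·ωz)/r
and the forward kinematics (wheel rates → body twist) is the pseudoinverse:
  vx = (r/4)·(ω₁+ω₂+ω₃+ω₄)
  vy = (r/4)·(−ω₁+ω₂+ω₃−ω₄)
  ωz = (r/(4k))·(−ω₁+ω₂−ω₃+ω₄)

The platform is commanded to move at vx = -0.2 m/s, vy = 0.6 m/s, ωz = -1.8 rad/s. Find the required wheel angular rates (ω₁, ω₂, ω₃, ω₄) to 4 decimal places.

k = lx + ly = 0.2 + 0.1 = 0.3000;  k·ωz = 0.3000·-1.8 = -0.5400
ω₁ (FL) = (vx − vy − k·ωz)/r = -0.2600/0.05 = -5.2000
ω₂ (FR) = (vx + vy + k·ωz)/r = -0.1400/0.05 = -2.8000
ω₃ (RL) = (vx + vy − k·ωz)/r = 0.9400/0.05 = 18.8000
ω₄ (RR) = (vx − vy + k·ωz)/r = -1.3400/0.05 = -26.8000

(-5.2000, -2.8000, 18.8000, -26.8000)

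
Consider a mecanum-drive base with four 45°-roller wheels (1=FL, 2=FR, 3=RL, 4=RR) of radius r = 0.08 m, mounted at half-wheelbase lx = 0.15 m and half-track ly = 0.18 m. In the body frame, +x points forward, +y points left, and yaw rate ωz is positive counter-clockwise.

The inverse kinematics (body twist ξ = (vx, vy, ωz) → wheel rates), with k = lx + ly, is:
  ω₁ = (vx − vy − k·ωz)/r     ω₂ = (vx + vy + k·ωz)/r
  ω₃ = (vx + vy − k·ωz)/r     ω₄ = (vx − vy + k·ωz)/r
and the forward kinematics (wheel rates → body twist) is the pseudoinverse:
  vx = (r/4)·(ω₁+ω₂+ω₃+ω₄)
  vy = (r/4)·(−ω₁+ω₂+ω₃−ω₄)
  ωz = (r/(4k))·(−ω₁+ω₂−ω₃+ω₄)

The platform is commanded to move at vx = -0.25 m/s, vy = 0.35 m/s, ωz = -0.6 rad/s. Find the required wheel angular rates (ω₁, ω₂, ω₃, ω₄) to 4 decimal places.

(-5.0250, -1.2250, 3.7250, -9.9750)

k = lx + ly = 0.15 + 0.18 = 0.3300;  k·ωz = 0.3300·-0.6 = -0.1980
ω₁ (FL) = (vx − vy − k·ωz)/r = -0.4020/0.08 = -5.0250
ω₂ (FR) = (vx + vy + k·ωz)/r = -0.0980/0.08 = -1.2250
ω₃ (RL) = (vx + vy − k·ωz)/r = 0.2980/0.08 = 3.7250
ω₄ (RR) = (vx − vy + k·ωz)/r = -0.7980/0.08 = -9.9750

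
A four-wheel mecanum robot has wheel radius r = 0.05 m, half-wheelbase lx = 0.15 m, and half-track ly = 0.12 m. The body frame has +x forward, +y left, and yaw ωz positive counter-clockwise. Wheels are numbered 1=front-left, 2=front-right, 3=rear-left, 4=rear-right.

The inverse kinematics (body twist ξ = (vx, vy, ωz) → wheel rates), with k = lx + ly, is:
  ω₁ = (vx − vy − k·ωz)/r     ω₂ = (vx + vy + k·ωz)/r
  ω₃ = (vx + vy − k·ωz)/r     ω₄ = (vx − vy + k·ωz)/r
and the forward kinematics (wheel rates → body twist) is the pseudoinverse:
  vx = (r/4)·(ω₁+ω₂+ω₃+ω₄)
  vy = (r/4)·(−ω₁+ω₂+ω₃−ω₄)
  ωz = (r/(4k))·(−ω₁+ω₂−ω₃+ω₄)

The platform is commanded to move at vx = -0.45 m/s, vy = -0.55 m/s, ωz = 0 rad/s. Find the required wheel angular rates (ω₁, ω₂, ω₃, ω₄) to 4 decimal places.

k = lx + ly = 0.15 + 0.12 = 0.2700;  k·ωz = 0.2700·0 = 0.0000
ω₁ (FL) = (vx − vy − k·ωz)/r = 0.1000/0.05 = 2.0000
ω₂ (FR) = (vx + vy + k·ωz)/r = -1.0000/0.05 = -20.0000
ω₃ (RL) = (vx + vy − k·ωz)/r = -1.0000/0.05 = -20.0000
ω₄ (RR) = (vx − vy + k·ωz)/r = 0.1000/0.05 = 2.0000

(2.0000, -20.0000, -20.0000, 2.0000)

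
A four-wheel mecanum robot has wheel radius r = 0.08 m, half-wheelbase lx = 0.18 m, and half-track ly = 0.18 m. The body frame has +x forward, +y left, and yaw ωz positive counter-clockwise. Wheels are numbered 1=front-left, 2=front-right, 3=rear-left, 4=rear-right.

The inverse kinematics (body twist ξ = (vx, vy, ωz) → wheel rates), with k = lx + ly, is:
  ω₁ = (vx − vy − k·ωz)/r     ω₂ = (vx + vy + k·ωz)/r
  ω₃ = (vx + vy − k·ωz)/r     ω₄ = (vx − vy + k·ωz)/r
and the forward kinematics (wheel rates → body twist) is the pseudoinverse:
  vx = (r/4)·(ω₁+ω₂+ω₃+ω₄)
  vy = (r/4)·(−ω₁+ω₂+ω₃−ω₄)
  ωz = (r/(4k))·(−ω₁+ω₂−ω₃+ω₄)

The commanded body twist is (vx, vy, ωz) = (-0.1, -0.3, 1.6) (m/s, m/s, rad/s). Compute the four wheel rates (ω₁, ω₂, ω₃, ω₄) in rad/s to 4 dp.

k = lx + ly = 0.18 + 0.18 = 0.3600;  k·ωz = 0.3600·1.6 = 0.5760
ω₁ (FL) = (vx − vy − k·ωz)/r = -0.3760/0.08 = -4.7000
ω₂ (FR) = (vx + vy + k·ωz)/r = 0.1760/0.08 = 2.2000
ω₃ (RL) = (vx + vy − k·ωz)/r = -0.9760/0.08 = -12.2000
ω₄ (RR) = (vx − vy + k·ωz)/r = 0.7760/0.08 = 9.7000

(-4.7000, 2.2000, -12.2000, 9.7000)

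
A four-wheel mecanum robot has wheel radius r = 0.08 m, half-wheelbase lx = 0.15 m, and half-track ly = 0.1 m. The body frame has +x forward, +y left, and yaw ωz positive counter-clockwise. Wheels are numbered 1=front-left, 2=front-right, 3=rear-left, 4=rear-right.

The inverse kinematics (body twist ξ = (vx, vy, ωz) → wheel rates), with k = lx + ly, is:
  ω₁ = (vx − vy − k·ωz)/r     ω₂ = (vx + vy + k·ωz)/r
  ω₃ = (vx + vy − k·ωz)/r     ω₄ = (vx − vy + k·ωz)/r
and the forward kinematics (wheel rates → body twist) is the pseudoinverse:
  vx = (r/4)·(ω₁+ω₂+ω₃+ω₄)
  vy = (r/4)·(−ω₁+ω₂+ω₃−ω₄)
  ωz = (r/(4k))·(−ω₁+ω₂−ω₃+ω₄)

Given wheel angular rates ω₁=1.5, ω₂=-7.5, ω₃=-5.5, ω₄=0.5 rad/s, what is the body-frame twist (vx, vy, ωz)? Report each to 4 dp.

k = lx + ly = 0.15 + 0.1 = 0.2500
ω₁+ω₂+ω₃+ω₄ = -11.0000  →  vx = (0.08/4)·-11.0000 = -0.2200
−ω₁+ω₂+ω₃−ω₄ = -15.0000  →  vy = (0.08/4)·-15.0000 = -0.3000
−ω₁+ω₂−ω₃+ω₄ = -3.0000  →  ωz = (0.08/1.0000)·-3.0000 = -0.2400

(-0.2200, -0.3000, -0.2400)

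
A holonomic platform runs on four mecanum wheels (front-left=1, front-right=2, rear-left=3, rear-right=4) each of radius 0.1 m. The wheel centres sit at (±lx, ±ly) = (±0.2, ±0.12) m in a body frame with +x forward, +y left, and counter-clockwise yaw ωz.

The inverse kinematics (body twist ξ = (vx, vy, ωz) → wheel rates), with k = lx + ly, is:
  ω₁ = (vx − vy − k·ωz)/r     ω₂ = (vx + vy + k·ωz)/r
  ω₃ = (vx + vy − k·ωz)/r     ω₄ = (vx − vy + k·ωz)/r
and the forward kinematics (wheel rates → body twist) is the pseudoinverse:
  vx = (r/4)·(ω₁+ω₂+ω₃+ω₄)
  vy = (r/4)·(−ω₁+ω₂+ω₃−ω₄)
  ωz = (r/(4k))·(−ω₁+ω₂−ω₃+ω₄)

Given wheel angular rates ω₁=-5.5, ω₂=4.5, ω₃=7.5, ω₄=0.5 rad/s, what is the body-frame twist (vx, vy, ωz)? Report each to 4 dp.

k = lx + ly = 0.2 + 0.12 = 0.3200
ω₁+ω₂+ω₃+ω₄ = 7.0000  →  vx = (0.1/4)·7.0000 = 0.1750
−ω₁+ω₂+ω₃−ω₄ = 17.0000  →  vy = (0.1/4)·17.0000 = 0.4250
−ω₁+ω₂−ω₃+ω₄ = 3.0000  →  ωz = (0.1/1.2800)·3.0000 = 0.2344

(0.1750, 0.4250, 0.2344)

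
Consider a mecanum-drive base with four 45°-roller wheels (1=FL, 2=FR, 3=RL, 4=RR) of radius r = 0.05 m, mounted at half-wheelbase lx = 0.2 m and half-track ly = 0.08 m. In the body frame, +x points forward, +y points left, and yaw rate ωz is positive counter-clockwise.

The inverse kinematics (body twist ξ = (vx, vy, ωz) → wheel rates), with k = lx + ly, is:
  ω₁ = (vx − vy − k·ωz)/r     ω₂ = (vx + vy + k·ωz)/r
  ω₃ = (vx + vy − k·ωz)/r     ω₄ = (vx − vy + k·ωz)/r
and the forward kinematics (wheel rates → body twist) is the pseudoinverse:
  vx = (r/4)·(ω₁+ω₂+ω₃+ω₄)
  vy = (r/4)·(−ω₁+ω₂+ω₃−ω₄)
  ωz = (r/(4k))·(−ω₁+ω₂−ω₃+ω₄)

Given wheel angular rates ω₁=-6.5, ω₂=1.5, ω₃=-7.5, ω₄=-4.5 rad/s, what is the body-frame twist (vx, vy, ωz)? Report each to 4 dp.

(-0.2125, 0.0625, 0.4911)

k = lx + ly = 0.2 + 0.08 = 0.2800
ω₁+ω₂+ω₃+ω₄ = -17.0000  →  vx = (0.05/4)·-17.0000 = -0.2125
−ω₁+ω₂+ω₃−ω₄ = 5.0000  →  vy = (0.05/4)·5.0000 = 0.0625
−ω₁+ω₂−ω₃+ω₄ = 11.0000  →  ωz = (0.05/1.1200)·11.0000 = 0.4911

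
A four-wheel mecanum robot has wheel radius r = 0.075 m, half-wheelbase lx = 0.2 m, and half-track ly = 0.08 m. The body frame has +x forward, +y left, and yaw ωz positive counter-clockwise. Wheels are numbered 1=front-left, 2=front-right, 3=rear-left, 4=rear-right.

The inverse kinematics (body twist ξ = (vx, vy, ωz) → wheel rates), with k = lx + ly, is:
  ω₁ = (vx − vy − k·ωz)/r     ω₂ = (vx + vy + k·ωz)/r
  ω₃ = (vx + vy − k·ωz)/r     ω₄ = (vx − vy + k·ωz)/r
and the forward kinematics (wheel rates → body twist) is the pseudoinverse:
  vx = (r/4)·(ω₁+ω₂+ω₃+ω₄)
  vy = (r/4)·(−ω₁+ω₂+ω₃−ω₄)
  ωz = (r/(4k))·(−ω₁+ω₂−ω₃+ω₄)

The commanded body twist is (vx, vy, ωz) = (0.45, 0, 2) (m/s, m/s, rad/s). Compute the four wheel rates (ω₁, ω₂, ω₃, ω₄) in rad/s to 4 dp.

(-1.4667, 13.4667, -1.4667, 13.4667)

k = lx + ly = 0.2 + 0.08 = 0.2800;  k·ωz = 0.2800·2 = 0.5600
ω₁ (FL) = (vx − vy − k·ωz)/r = -0.1100/0.075 = -1.4667
ω₂ (FR) = (vx + vy + k·ωz)/r = 1.0100/0.075 = 13.4667
ω₃ (RL) = (vx + vy − k·ωz)/r = -0.1100/0.075 = -1.4667
ω₄ (RR) = (vx − vy + k·ωz)/r = 1.0100/0.075 = 13.4667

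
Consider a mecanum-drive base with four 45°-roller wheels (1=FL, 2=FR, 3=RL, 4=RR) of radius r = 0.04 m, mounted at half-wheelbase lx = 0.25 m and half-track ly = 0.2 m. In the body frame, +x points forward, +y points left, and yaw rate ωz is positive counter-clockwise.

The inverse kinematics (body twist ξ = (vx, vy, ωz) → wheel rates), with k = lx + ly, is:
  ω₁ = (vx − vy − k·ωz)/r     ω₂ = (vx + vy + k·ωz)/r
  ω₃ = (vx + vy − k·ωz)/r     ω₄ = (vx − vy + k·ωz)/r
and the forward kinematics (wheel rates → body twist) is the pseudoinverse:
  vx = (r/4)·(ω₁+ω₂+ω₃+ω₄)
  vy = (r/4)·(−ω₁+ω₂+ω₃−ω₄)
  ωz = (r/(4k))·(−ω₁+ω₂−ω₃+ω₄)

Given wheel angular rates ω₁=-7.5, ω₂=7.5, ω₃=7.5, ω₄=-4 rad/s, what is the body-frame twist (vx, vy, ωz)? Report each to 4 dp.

(0.0350, 0.2650, 0.0778)

k = lx + ly = 0.25 + 0.2 = 0.4500
ω₁+ω₂+ω₃+ω₄ = 3.5000  →  vx = (0.04/4)·3.5000 = 0.0350
−ω₁+ω₂+ω₃−ω₄ = 26.5000  →  vy = (0.04/4)·26.5000 = 0.2650
−ω₁+ω₂−ω₃+ω₄ = 3.5000  →  ωz = (0.04/1.8000)·3.5000 = 0.0778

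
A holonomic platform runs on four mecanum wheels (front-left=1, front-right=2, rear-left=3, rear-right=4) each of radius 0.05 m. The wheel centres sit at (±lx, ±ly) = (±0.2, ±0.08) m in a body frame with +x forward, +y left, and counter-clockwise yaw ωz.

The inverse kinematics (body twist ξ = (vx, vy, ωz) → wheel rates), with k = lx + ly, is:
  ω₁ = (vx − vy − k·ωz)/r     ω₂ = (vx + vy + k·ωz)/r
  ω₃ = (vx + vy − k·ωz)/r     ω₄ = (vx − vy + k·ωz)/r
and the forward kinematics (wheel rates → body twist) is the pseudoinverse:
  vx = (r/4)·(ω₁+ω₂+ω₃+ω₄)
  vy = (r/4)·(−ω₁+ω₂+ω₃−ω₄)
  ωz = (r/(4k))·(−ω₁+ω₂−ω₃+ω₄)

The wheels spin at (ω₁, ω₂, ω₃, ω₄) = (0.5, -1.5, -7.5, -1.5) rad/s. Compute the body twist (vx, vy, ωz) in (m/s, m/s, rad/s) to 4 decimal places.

(-0.1250, -0.1000, 0.1786)

k = lx + ly = 0.2 + 0.08 = 0.2800
ω₁+ω₂+ω₃+ω₄ = -10.0000  →  vx = (0.05/4)·-10.0000 = -0.1250
−ω₁+ω₂+ω₃−ω₄ = -8.0000  →  vy = (0.05/4)·-8.0000 = -0.1000
−ω₁+ω₂−ω₃+ω₄ = 4.0000  →  ωz = (0.05/1.1200)·4.0000 = 0.1786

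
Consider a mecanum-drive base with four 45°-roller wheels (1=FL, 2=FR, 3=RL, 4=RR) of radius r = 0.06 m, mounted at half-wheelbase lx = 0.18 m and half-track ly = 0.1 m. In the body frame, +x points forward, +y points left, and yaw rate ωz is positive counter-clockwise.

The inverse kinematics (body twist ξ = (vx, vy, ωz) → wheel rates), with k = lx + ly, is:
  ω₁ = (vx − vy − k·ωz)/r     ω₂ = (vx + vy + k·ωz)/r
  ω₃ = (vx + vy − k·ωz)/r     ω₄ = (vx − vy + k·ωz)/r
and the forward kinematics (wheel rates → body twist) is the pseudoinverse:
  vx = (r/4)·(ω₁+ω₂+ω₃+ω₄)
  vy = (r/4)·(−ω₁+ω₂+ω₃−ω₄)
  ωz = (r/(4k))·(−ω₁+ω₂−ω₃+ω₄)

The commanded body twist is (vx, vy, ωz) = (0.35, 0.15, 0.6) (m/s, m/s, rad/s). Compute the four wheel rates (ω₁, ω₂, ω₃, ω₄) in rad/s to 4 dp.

(0.5333, 11.1333, 5.5333, 6.1333)

k = lx + ly = 0.18 + 0.1 = 0.2800;  k·ωz = 0.2800·0.6 = 0.1680
ω₁ (FL) = (vx − vy − k·ωz)/r = 0.0320/0.06 = 0.5333
ω₂ (FR) = (vx + vy + k·ωz)/r = 0.6680/0.06 = 11.1333
ω₃ (RL) = (vx + vy − k·ωz)/r = 0.3320/0.06 = 5.5333
ω₄ (RR) = (vx − vy + k·ωz)/r = 0.3680/0.06 = 6.1333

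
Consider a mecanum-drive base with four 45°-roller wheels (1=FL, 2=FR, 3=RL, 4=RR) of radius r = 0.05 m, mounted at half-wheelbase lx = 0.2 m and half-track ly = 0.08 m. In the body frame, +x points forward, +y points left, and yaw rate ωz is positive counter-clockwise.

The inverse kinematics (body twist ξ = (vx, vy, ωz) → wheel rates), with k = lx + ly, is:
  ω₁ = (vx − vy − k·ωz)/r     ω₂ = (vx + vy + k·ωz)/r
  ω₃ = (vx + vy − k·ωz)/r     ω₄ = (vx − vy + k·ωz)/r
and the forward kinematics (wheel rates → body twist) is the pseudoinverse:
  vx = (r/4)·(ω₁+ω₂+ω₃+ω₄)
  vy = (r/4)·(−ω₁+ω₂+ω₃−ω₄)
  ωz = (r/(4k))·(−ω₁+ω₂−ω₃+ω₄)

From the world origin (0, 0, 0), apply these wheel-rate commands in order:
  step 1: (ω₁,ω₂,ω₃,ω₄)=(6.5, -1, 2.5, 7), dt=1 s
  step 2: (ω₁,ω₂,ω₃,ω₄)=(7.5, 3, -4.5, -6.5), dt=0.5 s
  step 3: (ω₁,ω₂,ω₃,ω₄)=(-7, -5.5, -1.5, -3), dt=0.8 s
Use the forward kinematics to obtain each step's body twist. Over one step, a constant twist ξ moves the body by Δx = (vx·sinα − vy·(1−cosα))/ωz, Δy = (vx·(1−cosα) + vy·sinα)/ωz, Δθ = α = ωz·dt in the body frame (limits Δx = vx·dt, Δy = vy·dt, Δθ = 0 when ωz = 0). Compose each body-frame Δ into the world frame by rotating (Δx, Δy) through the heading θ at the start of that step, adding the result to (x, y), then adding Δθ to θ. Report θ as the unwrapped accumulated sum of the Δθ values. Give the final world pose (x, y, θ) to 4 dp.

step 1: ξ=(vx,vy,ωz)=(0.1875, -0.1500, -0.1339), dt=1.0 → body Δ=(0.1769, -0.1621, -0.1339) → world pose (0.1769, -0.1621, -0.1339)
step 2: ξ=(vx,vy,ωz)=(-0.0062, -0.0312, -0.2902), dt=0.5 → body Δ=(-0.0042, -0.0153, -0.1451) → world pose (0.1707, -0.1767, -0.2790)
step 3: ξ=(vx,vy,ωz)=(-0.2125, 0.0375, 0.0000), dt=0.8 → body Δ=(-0.1700, 0.0300, 0.0000) → world pose (0.0155, -0.1011, -0.2790)

(0.0155, -0.1011, -0.2790)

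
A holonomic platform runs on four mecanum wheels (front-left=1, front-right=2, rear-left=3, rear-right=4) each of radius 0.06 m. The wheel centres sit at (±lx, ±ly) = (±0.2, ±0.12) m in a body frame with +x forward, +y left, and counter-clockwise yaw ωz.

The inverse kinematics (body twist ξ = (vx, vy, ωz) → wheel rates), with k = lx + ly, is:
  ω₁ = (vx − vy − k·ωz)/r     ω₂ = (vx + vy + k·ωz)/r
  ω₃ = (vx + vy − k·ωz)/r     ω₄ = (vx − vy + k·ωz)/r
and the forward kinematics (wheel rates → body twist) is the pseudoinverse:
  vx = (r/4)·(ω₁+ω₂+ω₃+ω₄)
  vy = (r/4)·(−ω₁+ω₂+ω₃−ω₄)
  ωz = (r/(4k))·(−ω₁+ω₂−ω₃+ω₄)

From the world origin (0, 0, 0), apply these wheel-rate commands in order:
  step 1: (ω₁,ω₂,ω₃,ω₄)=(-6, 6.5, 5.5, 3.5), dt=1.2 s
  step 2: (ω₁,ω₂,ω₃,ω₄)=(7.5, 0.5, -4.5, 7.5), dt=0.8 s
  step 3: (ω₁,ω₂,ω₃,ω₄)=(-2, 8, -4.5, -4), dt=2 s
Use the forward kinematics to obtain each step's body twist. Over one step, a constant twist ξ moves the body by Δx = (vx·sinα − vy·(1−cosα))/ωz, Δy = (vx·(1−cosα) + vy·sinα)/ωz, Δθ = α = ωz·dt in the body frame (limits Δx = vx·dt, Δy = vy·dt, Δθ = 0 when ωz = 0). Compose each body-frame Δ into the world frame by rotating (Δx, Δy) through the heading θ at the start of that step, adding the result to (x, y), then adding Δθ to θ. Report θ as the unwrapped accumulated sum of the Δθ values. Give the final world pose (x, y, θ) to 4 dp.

(0.0497, 0.2143, 1.7625)

step 1: ξ=(vx,vy,ωz)=(0.1425, 0.2175, 0.4922), dt=1.2 → body Δ=(0.0864, 0.2951, 0.5906) → world pose (0.0864, 0.2951, 0.5906)
step 2: ξ=(vx,vy,ωz)=(0.1650, -0.2850, 0.2344), dt=0.8 → body Δ=(0.1525, -0.2143, 0.1875) → world pose (0.3324, 0.2021, 0.7781)
step 3: ξ=(vx,vy,ωz)=(-0.0375, 0.1425, 0.4922), dt=2.0 → body Δ=(-0.1928, 0.2071, 0.9844) → world pose (0.0497, 0.2143, 1.7625)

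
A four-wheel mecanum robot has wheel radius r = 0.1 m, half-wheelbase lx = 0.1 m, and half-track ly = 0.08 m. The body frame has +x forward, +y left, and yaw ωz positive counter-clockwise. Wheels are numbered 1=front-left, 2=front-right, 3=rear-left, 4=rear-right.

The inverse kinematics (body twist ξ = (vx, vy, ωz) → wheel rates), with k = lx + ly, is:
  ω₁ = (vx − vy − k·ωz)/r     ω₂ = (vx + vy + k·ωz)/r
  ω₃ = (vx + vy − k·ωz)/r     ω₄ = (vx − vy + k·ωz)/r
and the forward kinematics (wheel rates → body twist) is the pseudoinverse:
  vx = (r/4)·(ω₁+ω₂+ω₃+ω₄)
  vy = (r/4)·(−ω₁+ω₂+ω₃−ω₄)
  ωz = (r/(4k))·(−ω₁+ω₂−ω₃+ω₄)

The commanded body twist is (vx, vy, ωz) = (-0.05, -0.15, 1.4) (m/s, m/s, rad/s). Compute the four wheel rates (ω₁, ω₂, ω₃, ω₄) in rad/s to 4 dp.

(-1.5200, 0.5200, -4.5200, 3.5200)

k = lx + ly = 0.1 + 0.08 = 0.1800;  k·ωz = 0.1800·1.4 = 0.2520
ω₁ (FL) = (vx − vy − k·ωz)/r = -0.1520/0.1 = -1.5200
ω₂ (FR) = (vx + vy + k·ωz)/r = 0.0520/0.1 = 0.5200
ω₃ (RL) = (vx + vy − k·ωz)/r = -0.4520/0.1 = -4.5200
ω₄ (RR) = (vx − vy + k·ωz)/r = 0.3520/0.1 = 3.5200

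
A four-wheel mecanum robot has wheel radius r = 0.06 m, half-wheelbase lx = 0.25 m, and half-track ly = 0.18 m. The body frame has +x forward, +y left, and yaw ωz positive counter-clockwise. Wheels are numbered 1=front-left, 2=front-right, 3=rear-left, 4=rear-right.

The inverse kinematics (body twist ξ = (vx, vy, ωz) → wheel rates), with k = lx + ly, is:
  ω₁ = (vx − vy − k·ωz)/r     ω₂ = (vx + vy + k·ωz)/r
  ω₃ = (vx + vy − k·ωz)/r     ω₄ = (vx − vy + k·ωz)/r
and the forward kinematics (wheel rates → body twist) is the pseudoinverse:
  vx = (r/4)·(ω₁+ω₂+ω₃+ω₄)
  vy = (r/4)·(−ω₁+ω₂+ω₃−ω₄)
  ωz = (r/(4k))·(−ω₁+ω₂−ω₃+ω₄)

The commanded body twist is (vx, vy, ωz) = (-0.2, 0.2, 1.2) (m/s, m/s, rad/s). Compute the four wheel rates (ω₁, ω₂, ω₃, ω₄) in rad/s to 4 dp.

k = lx + ly = 0.25 + 0.18 = 0.4300;  k·ωz = 0.4300·1.2 = 0.5160
ω₁ (FL) = (vx − vy − k·ωz)/r = -0.9160/0.06 = -15.2667
ω₂ (FR) = (vx + vy + k·ωz)/r = 0.5160/0.06 = 8.6000
ω₃ (RL) = (vx + vy − k·ωz)/r = -0.5160/0.06 = -8.6000
ω₄ (RR) = (vx − vy + k·ωz)/r = 0.1160/0.06 = 1.9333

(-15.2667, 8.6000, -8.6000, 1.9333)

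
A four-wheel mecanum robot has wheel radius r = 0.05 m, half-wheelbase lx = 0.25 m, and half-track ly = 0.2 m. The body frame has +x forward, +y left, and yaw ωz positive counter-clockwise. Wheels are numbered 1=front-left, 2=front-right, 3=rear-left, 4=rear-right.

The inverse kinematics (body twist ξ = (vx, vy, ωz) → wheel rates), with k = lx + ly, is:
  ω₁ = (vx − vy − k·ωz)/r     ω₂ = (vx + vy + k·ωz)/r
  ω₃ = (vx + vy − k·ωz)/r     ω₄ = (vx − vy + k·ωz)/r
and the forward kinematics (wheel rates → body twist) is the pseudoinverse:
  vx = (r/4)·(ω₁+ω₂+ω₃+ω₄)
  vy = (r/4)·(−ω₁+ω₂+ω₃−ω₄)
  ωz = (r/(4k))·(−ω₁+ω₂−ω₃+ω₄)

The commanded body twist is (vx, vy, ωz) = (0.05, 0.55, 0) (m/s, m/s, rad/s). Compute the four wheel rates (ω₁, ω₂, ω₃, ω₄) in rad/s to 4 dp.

k = lx + ly = 0.25 + 0.2 = 0.4500;  k·ωz = 0.4500·0 = 0.0000
ω₁ (FL) = (vx − vy − k·ωz)/r = -0.5000/0.05 = -10.0000
ω₂ (FR) = (vx + vy + k·ωz)/r = 0.6000/0.05 = 12.0000
ω₃ (RL) = (vx + vy − k·ωz)/r = 0.6000/0.05 = 12.0000
ω₄ (RR) = (vx − vy + k·ωz)/r = -0.5000/0.05 = -10.0000

(-10.0000, 12.0000, 12.0000, -10.0000)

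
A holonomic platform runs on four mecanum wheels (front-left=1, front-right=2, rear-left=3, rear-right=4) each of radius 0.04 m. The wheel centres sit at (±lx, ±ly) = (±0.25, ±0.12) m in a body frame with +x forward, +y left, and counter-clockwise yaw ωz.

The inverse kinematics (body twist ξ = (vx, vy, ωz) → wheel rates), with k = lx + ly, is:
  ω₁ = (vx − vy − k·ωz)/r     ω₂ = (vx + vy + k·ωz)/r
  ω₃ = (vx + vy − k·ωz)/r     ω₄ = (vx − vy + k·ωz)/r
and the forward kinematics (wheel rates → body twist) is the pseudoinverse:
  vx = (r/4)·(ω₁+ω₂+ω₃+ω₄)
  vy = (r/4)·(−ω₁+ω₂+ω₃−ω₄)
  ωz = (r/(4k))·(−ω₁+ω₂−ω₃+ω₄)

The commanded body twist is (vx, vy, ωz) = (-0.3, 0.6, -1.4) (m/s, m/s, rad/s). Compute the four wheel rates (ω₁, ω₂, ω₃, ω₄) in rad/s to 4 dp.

k = lx + ly = 0.25 + 0.12 = 0.3700;  k·ωz = 0.3700·-1.4 = -0.5180
ω₁ (FL) = (vx − vy − k·ωz)/r = -0.3820/0.04 = -9.5500
ω₂ (FR) = (vx + vy + k·ωz)/r = -0.2180/0.04 = -5.4500
ω₃ (RL) = (vx + vy − k·ωz)/r = 0.8180/0.04 = 20.4500
ω₄ (RR) = (vx − vy + k·ωz)/r = -1.4180/0.04 = -35.4500

(-9.5500, -5.4500, 20.4500, -35.4500)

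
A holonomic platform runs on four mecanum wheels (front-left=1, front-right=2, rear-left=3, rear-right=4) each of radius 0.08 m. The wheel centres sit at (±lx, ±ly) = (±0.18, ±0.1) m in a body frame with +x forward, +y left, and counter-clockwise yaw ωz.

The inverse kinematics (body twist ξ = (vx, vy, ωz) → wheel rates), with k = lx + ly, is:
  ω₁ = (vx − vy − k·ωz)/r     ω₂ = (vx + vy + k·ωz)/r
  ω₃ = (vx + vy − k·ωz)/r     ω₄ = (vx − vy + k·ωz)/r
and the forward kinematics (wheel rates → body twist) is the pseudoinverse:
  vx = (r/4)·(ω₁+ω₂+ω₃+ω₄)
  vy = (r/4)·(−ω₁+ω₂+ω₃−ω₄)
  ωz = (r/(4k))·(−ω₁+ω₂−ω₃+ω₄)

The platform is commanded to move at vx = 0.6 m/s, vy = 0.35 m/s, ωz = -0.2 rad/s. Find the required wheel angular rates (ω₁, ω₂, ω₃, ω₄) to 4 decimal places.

(3.8250, 11.1750, 12.5750, 2.4250)

k = lx + ly = 0.18 + 0.1 = 0.2800;  k·ωz = 0.2800·-0.2 = -0.0560
ω₁ (FL) = (vx − vy − k·ωz)/r = 0.3060/0.08 = 3.8250
ω₂ (FR) = (vx + vy + k·ωz)/r = 0.8940/0.08 = 11.1750
ω₃ (RL) = (vx + vy − k·ωz)/r = 1.0060/0.08 = 12.5750
ω₄ (RR) = (vx − vy + k·ωz)/r = 0.1940/0.08 = 2.4250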